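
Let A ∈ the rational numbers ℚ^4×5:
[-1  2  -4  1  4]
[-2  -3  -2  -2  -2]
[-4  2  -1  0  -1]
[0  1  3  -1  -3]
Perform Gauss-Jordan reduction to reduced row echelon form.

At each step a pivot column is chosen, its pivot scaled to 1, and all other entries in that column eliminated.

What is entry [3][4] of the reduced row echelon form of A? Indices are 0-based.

M[3][4] = 26/31

step 1: normalize row 0 (÷-1) = (1, -2, 4, -1, -4)
  row 1: subtract -2×row0 = (0, -7, 6, -4, -10)
  row 2: subtract -4×row0 = (0, -6, 15, -4, -17)
step 2: normalize row 1 (÷-7) = (0, 1, -6/7, 4/7, 10/7)
  row 0: subtract -2×row1 = (1, 0, 16/7, 1/7, -8/7)
  row 2: subtract -6×row1 = (0, 0, 69/7, -4/7, -59/7)
  row 3: subtract 1×row1 = (0, 0, 27/7, -11/7, -31/7)
step 3: normalize row 2 (÷69/7) = (0, 0, 1, -4/69, -59/69)
  row 0: subtract 16/7×row2 = (1, 0, 0, 19/69, 56/69)
  row 1: subtract -6/7×row2 = (0, 1, 0, 12/23, 16/23)
  row 3: subtract 27/7×row2 = (0, 0, 0, -31/23, -26/23)
step 4: normalize row 3 (÷-31/23) = (0, 0, 0, 1, 26/31)
  row 0: subtract 19/69×row3 = (1, 0, 0, 0, 18/31)
  row 1: subtract 12/23×row3 = (0, 1, 0, 0, 8/31)
  row 2: subtract -4/69×row3 = (0, 0, 1, 0, -25/31)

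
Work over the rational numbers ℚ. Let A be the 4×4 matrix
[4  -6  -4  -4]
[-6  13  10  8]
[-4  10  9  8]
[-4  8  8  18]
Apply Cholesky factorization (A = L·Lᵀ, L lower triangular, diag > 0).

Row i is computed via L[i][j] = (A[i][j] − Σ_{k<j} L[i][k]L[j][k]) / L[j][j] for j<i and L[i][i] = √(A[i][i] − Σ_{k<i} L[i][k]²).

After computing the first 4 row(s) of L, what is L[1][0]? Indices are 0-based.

Step 1: L[0][0] = √(4) = 2.
  L[1][0] = (-6) / L[0][0] = -3.
Step 2: L[1][1] = √(4) = 2.
  L[2][0] = (-4) / L[0][0] = -2.
  L[2][1] = (4) / L[1][1] = 2.
Step 3: L[2][2] = √(1) = 1.
  L[3][0] = (-4) / L[0][0] = -2.
  L[3][1] = (2) / L[1][1] = 1.
  L[3][2] = (2) / L[2][2] = 2.
Step 4: L[3][3] = √(9) = 3.

L[1][0] = -3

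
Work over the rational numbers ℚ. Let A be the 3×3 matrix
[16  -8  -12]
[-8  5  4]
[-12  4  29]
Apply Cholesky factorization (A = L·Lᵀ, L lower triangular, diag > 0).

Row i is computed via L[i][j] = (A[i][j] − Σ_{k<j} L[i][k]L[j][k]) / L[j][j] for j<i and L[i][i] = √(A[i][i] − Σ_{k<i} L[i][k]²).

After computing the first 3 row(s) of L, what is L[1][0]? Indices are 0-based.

Step 1: L[0][0] = √(16) = 4.
  L[1][0] = (-8) / L[0][0] = -2.
Step 2: L[1][1] = √(1) = 1.
  L[2][0] = (-12) / L[0][0] = -3.
  L[2][1] = (-2) / L[1][1] = -2.
Step 3: L[2][2] = √(16) = 4.

L[1][0] = -2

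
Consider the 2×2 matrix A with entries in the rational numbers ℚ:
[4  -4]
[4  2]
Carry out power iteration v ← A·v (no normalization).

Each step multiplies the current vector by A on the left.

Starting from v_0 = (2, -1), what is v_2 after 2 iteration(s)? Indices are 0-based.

v_2 = (24, 60)

v_0 = (2, -1).
v_1 = A·v_0 = (12, 6).
v_2 = A·v_1 = (24, 60).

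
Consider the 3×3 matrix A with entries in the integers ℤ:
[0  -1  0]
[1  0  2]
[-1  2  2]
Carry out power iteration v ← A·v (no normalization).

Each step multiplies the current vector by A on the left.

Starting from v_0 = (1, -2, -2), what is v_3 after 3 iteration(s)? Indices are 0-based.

v_3 = (16, -49, -87)

v_0 = (1, -2, -2).
v_1 = A·v_0 = (2, -3, -9).
v_2 = A·v_1 = (3, -16, -26).
v_3 = A·v_2 = (16, -49, -87).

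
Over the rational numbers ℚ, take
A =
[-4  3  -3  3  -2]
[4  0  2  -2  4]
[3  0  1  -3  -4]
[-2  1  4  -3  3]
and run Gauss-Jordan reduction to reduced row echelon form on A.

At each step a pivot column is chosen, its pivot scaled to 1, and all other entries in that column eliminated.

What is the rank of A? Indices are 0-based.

rank = 4

step 1: normalize row 0 (÷-4) = (1, -3/4, 3/4, -3/4, 1/2)
  row 1: subtract 4×row0 = (0, 3, -1, 1, 2)
  row 2: subtract 3×row0 = (0, 9/4, -5/4, -3/4, -11/2)
  row 3: subtract -2×row0 = (0, -1/2, 11/2, -9/2, 4)
step 2: normalize row 1 (÷3) = (0, 1, -1/3, 1/3, 2/3)
  row 0: subtract -3/4×row1 = (1, 0, 1/2, -1/2, 1)
  row 2: subtract 9/4×row1 = (0, 0, -1/2, -3/2, -7)
  row 3: subtract -1/2×row1 = (0, 0, 16/3, -13/3, 13/3)
step 3: normalize row 2 (÷-1/2) = (0, 0, 1, 3, 14)
  row 0: subtract 1/2×row2 = (1, 0, 0, -2, -6)
  row 1: subtract -1/3×row2 = (0, 1, 0, 4/3, 16/3)
  row 3: subtract 16/3×row2 = (0, 0, 0, -61/3, -211/3)
step 4: normalize row 3 (÷-61/3) = (0, 0, 0, 1, 211/61)
  row 0: subtract -2×row3 = (1, 0, 0, 0, 56/61)
  row 1: subtract 4/3×row3 = (0, 1, 0, 0, 44/61)
  row 2: subtract 3×row3 = (0, 0, 1, 0, 221/61)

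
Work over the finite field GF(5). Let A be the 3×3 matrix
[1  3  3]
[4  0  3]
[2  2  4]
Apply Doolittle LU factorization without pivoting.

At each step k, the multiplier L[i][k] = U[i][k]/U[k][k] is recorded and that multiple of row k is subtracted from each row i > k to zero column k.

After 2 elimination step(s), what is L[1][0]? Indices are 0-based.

[col 0] pivot 1
  R1 -= 4*R0 → (0, 3, 1)  (L[1][0] := 4)
  R2 -= 2*R0 → (0, 1, 3)  (L[2][0] := 2)
[col 1] pivot 3
  R2 -= 2*R1 → (0, 0, 1)  (L[2][1] := 2)

L[1][0] = 4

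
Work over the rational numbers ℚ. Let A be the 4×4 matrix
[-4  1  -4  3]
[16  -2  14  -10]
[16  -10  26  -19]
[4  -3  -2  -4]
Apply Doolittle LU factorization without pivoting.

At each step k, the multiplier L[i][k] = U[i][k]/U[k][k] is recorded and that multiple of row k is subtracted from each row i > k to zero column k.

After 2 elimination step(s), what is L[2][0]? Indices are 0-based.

[col 0] pivot -4
  R1 -= -4*R0 → (0, 2, -2, 2)  (L[1][0] := -4)
  R2 -= -4*R0 → (0, -6, 10, -7)  (L[2][0] := -4)
  R3 -= -1*R0 → (0, -2, -6, -1)  (L[3][0] := -1)
[col 1] pivot 2
  R2 -= -3*R1 → (0, 0, 4, -1)  (L[2][1] := -3)
  R3 -= -1*R1 → (0, 0, -8, 1)  (L[3][1] := -1)

L[2][0] = -4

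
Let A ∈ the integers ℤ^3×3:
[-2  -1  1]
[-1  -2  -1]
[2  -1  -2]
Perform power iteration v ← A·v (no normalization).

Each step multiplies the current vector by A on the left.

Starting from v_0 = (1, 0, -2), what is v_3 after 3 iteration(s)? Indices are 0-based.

v_0 = (1, 0, -2).
v_1 = A·v_0 = (-4, 1, 6).
v_2 = A·v_1 = (13, -4, -21).
v_3 = A·v_2 = (-43, 16, 72).

v_3 = (-43, 16, 72)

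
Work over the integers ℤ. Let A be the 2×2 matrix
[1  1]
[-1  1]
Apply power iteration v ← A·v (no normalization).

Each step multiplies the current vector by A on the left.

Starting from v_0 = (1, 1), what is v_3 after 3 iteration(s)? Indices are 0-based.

v_0 = (1, 1).
v_1 = A·v_0 = (2, 0).
v_2 = A·v_1 = (2, -2).
v_3 = A·v_2 = (0, -4).

v_3 = (0, -4)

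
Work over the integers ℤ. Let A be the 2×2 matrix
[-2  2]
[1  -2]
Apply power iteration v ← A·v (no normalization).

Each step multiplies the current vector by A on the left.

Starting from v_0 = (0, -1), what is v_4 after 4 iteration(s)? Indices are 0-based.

v_0 = (0, -1).
v_1 = A·v_0 = (-2, 2).
v_2 = A·v_1 = (8, -6).
v_3 = A·v_2 = (-28, 20).
v_4 = A·v_3 = (96, -68).

v_4 = (96, -68)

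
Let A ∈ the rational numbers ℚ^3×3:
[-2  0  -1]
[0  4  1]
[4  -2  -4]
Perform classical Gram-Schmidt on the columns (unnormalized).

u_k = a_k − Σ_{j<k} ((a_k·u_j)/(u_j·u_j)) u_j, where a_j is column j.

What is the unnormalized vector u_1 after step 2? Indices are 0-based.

Step 1: u_0 = a_0 = (-2, 0, 4).
Step 2: u_1 = a_1 − (-2/5)·u_0 = (-4/5, 4, -2/5).

u_1 = (-4/5, 4, -2/5)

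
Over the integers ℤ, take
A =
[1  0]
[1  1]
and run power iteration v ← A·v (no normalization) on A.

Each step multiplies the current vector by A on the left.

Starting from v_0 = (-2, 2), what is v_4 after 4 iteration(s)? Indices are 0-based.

v_4 = (-2, -6)

v_0 = (-2, 2).
v_1 = A·v_0 = (-2, 0).
v_2 = A·v_1 = (-2, -2).
v_3 = A·v_2 = (-2, -4).
v_4 = A·v_3 = (-2, -6).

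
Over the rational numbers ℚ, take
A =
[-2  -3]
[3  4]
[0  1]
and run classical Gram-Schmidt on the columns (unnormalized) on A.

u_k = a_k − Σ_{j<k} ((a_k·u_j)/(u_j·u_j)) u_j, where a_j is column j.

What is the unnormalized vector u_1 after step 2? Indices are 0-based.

Step 1: u_0 = a_0 = (-2, 3, 0).
Step 2: u_1 = a_1 − (18/13)·u_0 = (-3/13, -2/13, 1).

u_1 = (-3/13, -2/13, 1)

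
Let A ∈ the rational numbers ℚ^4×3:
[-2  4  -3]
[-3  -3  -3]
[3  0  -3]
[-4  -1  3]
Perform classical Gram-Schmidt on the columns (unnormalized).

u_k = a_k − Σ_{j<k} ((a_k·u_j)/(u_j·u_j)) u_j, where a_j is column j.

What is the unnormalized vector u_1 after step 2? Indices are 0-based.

u_1 = (81/19, -99/38, -15/38, -9/19)

Step 1: u_0 = a_0 = (-2, -3, 3, -4).
Step 2: u_1 = a_1 − (5/38)·u_0 = (81/19, -99/38, -15/38, -9/19).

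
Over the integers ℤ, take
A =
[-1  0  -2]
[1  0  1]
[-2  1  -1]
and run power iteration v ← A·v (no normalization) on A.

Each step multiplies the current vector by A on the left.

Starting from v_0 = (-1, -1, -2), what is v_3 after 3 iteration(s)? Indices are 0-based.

v_0 = (-1, -1, -2).
v_1 = A·v_0 = (5, -3, 3).
v_2 = A·v_1 = (-11, 8, -16).
v_3 = A·v_2 = (43, -27, 46).

v_3 = (43, -27, 46)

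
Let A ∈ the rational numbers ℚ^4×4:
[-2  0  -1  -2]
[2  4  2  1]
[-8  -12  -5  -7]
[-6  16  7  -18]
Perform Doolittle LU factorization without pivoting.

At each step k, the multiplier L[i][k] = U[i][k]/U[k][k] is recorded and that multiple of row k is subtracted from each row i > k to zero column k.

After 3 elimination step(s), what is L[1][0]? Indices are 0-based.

Step 1: pivot at (0,0) is -2.
  row1 ← row1 − (-1)·row0  ⇒  L[1][0]=-1, U row1=(0, 4, 1, -1)
  row2 ← row2 − (4)·row0  ⇒  L[2][0]=4, U row2=(0, -12, -1, 1)
  row3 ← row3 − (3)·row0  ⇒  L[3][0]=3, U row3=(0, 16, 10, -12)
Step 2: pivot at (1,1) is 4.
  row2 ← row2 − (-3)·row1  ⇒  L[2][1]=-3, U row2=(0, 0, 2, -2)
  row3 ← row3 − (4)·row1  ⇒  L[3][1]=4, U row3=(0, 0, 6, -8)
Step 3: pivot at (2,2) is 2.
  row3 ← row3 − (3)·row2  ⇒  L[3][2]=3, U row3=(0, 0, 0, -2)

L[1][0] = -1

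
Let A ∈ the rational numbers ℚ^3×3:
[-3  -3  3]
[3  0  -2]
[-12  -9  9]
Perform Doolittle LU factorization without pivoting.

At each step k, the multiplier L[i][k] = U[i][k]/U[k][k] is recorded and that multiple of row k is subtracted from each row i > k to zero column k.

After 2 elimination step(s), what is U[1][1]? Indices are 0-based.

k=0: U[0][0]=-3
  eliminate (1,0): mult=-1, new row 1: (0, -3, 1); set L[1][0]=-1
  eliminate (2,0): mult=4, new row 2: (0, 3, -3); set L[2][0]=4
k=1: U[1][1]=-3
  eliminate (2,1): mult=-1, new row 2: (0, 0, -2); set L[2][1]=-1

U[1][1] = -3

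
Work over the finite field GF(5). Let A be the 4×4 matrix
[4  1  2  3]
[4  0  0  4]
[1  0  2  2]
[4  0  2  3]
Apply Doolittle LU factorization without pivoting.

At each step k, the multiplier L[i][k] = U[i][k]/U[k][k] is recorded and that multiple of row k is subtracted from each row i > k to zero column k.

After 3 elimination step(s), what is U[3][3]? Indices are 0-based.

Step 1: pivot at (0,0) is 4.
  row1 ← row1 − (1)·row0  ⇒  L[1][0]=1, U row1=(0, 4, 3, 1)
  row2 ← row2 − (4)·row0  ⇒  L[2][0]=4, U row2=(0, 1, 4, 0)
  row3 ← row3 − (1)·row0  ⇒  L[3][0]=1, U row3=(0, 4, 0, 0)
Step 2: pivot at (1,1) is 4.
  row2 ← row2 − (4)·row1  ⇒  L[2][1]=4, U row2=(0, 0, 2, 1)
  row3 ← row3 − (1)·row1  ⇒  L[3][1]=1, U row3=(0, 0, 2, 4)
Step 3: pivot at (2,2) is 2.
  row3 ← row3 − (1)·row2  ⇒  L[3][2]=1, U row3=(0, 0, 0, 3)

U[3][3] = 3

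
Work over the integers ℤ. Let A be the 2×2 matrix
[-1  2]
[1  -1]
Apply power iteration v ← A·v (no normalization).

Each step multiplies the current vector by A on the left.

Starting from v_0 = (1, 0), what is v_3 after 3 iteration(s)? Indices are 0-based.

v_3 = (-7, 5)

v_0 = (1, 0).
v_1 = A·v_0 = (-1, 1).
v_2 = A·v_1 = (3, -2).
v_3 = A·v_2 = (-7, 5).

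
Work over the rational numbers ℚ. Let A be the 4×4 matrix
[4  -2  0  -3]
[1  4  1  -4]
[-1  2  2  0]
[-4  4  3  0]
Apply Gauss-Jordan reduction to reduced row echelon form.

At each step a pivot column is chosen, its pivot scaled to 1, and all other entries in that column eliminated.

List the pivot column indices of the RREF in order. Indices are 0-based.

step 1: normalize row 0 (÷4) = (1, -1/2, 0, -3/4)
  row 1: subtract 1×row0 = (0, 9/2, 1, -13/4)
  row 2: subtract -1×row0 = (0, 3/2, 2, -3/4)
  row 3: subtract -4×row0 = (0, 2, 3, -3)
step 2: normalize row 1 (÷9/2) = (0, 1, 2/9, -13/18)
  row 0: subtract -1/2×row1 = (1, 0, 1/9, -10/9)
  row 2: subtract 3/2×row1 = (0, 0, 5/3, 1/3)
  row 3: subtract 2×row1 = (0, 0, 23/9, -14/9)
step 3: normalize row 2 (÷5/3) = (0, 0, 1, 1/5)
  row 0: subtract 1/9×row2 = (1, 0, 0, -17/15)
  row 1: subtract 2/9×row2 = (0, 1, 0, -23/30)
  row 3: subtract 23/9×row2 = (0, 0, 0, -31/15)
step 4: normalize row 3 (÷-31/15) = (0, 0, 0, 1)
  row 0: subtract -17/15×row3 = (1, 0, 0, 0)
  row 1: subtract -23/30×row3 = (0, 1, 0, 0)
  row 2: subtract 1/5×row3 = (0, 0, 1, 0)

pivot columns: 0, 1, 2, 3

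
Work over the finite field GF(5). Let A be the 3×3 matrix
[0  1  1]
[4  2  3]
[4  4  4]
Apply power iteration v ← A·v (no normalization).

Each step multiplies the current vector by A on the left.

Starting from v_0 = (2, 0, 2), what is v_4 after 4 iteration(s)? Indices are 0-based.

v_0 = (2, 0, 2).
v_1 = A·v_0 = (2, 4, 1).
v_2 = A·v_1 = (0, 4, 3).
v_3 = A·v_2 = (2, 2, 3).
v_4 = A·v_3 = (0, 1, 3).

v_4 = (0, 1, 3)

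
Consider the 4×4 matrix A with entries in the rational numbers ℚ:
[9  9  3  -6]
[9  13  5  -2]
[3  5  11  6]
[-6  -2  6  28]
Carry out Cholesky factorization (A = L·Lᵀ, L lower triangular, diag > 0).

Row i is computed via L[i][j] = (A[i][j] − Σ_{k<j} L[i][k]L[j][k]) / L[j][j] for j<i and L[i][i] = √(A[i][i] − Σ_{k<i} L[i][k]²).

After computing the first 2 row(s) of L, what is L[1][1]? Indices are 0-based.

L[1][1] = 2

Step 1: L[0][0] = √(9) = 3.
  L[1][0] = (9) / L[0][0] = 3.
Step 2: L[1][1] = √(4) = 2.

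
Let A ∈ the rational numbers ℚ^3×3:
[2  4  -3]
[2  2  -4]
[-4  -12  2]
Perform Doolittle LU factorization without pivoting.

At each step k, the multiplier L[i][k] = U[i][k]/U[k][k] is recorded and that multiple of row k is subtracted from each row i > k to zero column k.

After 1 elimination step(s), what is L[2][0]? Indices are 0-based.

k=0: U[0][0]=2
  eliminate (1,0): mult=1, new row 1: (0, -2, -1); set L[1][0]=1
  eliminate (2,0): mult=-2, new row 2: (0, -4, -4); set L[2][0]=-2

L[2][0] = -2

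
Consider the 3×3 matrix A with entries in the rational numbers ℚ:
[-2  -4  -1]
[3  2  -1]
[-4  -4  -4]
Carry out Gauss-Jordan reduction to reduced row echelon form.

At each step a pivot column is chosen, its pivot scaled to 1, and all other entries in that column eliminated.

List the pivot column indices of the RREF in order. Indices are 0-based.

pivot columns: 0, 1, 2

pivot(0,0)=-2: scale R0 → (1, 2, 1/2)
  clear (1,0): R1 −= (3)R0 → (0, -4, -5/2)
  clear (2,0): R2 −= (-4)R0 → (0, 4, -2)
pivot(1,1)=-4: scale R1 → (0, 1, 5/8)
  clear (0,1): R0 −= (2)R1 → (1, 0, -3/4)
  clear (2,1): R2 −= (4)R1 → (0, 0, -9/2)
pivot(2,2)=-9/2: scale R2 → (0, 0, 1)
  clear (0,2): R0 −= (-3/4)R2 → (1, 0, 0)
  clear (1,2): R1 −= (5/8)R2 → (0, 1, 0)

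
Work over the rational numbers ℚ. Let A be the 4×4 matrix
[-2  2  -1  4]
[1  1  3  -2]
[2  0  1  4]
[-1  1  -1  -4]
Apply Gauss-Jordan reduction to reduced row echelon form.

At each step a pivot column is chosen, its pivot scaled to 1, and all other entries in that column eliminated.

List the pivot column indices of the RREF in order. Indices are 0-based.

[1] R0 /= -2  ⇒  (1, -1, 1/2, -2)
     R1 -= 1·R0  ⇒  (0, 2, 5/2, 0)
     R2 -= 2·R0  ⇒  (0, 2, 0, 8)
     R3 -= -1·R0  ⇒  (0, 0, -1/2, -6)
[2] R1 /= 2  ⇒  (0, 1, 5/4, 0)
     R0 -= -1·R1  ⇒  (1, 0, 7/4, -2)
     R2 -= 2·R1  ⇒  (0, 0, -5/2, 8)
[3] R2 /= -5/2  ⇒  (0, 0, 1, -16/5)
     R0 -= 7/4·R2  ⇒  (1, 0, 0, 18/5)
     R1 -= 5/4·R2  ⇒  (0, 1, 0, 4)
     R3 -= -1/2·R2  ⇒  (0, 0, 0, -38/5)
[4] R3 /= -38/5  ⇒  (0, 0, 0, 1)
     R0 -= 18/5·R3  ⇒  (1, 0, 0, 0)
     R1 -= 4·R3  ⇒  (0, 1, 0, 0)
     R2 -= -16/5·R3  ⇒  (0, 0, 1, 0)

pivot columns: 0, 1, 2, 3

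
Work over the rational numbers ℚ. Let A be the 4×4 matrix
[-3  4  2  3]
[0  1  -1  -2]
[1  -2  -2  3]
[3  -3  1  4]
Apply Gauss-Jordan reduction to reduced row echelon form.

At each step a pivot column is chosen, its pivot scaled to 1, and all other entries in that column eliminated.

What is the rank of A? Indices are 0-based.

[1] R0 /= -3  ⇒  (1, -4/3, -2/3, -1)
     R2 -= 1·R0  ⇒  (0, -2/3, -4/3, 4)
     R3 -= 3·R0  ⇒  (0, 1, 3, 7)
[2] R1 /= 1  ⇒  (0, 1, -1, -2)
     R0 -= -4/3·R1  ⇒  (1, 0, -2, -11/3)
     R2 -= -2/3·R1  ⇒  (0, 0, -2, 8/3)
     R3 -= 1·R1  ⇒  (0, 0, 4, 9)
[3] R2 /= -2  ⇒  (0, 0, 1, -4/3)
     R0 -= -2·R2  ⇒  (1, 0, 0, -19/3)
     R1 -= -1·R2  ⇒  (0, 1, 0, -10/3)
     R3 -= 4·R2  ⇒  (0, 0, 0, 43/3)
[4] R3 /= 43/3  ⇒  (0, 0, 0, 1)
     R0 -= -19/3·R3  ⇒  (1, 0, 0, 0)
     R1 -= -10/3·R3  ⇒  (0, 1, 0, 0)
     R2 -= -4/3·R3  ⇒  (0, 0, 1, 0)

rank = 4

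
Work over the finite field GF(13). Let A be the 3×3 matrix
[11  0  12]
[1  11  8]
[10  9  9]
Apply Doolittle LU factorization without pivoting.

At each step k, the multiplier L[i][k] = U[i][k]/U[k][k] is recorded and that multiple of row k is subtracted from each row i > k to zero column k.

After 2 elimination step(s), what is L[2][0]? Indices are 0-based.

k=0: U[0][0]=11
  eliminate (1,0): mult=6, new row 1: (0, 11, 1); set L[1][0]=6
  eliminate (2,0): mult=8, new row 2: (0, 9, 4); set L[2][0]=8
k=1: U[1][1]=11
  eliminate (2,1): mult=2, new row 2: (0, 0, 2); set L[2][1]=2

L[2][0] = 8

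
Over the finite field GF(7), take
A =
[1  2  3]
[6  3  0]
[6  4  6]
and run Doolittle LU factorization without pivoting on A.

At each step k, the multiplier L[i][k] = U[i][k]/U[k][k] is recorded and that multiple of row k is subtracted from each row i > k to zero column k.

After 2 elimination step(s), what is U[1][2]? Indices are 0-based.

[col 0] pivot 1
  R1 -= 6*R0 → (0, 5, 3)  (L[1][0] := 6)
  R2 -= 6*R0 → (0, 6, 2)  (L[2][0] := 6)
[col 1] pivot 5
  R2 -= 4*R1 → (0, 0, 4)  (L[2][1] := 4)

U[1][2] = 3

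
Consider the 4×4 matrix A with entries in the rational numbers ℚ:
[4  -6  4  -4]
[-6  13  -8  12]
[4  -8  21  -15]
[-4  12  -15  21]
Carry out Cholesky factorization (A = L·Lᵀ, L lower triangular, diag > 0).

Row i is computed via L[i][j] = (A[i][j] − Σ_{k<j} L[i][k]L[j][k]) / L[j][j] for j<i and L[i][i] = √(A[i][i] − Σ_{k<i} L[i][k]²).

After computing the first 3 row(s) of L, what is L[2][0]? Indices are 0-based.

Step 1: L[0][0] = √(4) = 2.
  L[1][0] = (-6) / L[0][0] = -3.
Step 2: L[1][1] = √(4) = 2.
  L[2][0] = (4) / L[0][0] = 2.
  L[2][1] = (-2) / L[1][1] = -1.
Step 3: L[2][2] = √(16) = 4.

L[2][0] = 2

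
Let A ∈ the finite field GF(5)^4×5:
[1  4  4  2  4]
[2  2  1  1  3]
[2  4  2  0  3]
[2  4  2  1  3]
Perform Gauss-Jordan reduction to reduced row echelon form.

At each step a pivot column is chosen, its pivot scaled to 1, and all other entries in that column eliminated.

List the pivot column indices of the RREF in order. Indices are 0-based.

pivot columns: 0, 1, 2, 3

step 1: normalize row 0 (÷1) = (1, 4, 4, 2, 4)
  row 1: subtract 2×row0 = (0, 4, 3, 2, 0)
  row 2: subtract 2×row0 = (0, 1, 4, 1, 0)
  row 3: subtract 2×row0 = (0, 1, 4, 2, 0)
step 2: normalize row 1 (÷4) = (0, 1, 2, 3, 0)
  row 0: subtract 4×row1 = (1, 0, 1, 0, 4)
  row 2: subtract 1×row1 = (0, 0, 2, 3, 0)
  row 3: subtract 1×row1 = (0, 0, 2, 4, 0)
step 3: normalize row 2 (÷2) = (0, 0, 1, 4, 0)
  row 0: subtract 1×row2 = (1, 0, 0, 1, 4)
  row 1: subtract 2×row2 = (0, 1, 0, 0, 0)
  row 3: subtract 2×row2 = (0, 0, 0, 1, 0)
step 4: normalize row 3 (÷1) = (0, 0, 0, 1, 0)
  row 0: subtract 1×row3 = (1, 0, 0, 0, 4)
  row 2: subtract 4×row3 = (0, 0, 1, 0, 0)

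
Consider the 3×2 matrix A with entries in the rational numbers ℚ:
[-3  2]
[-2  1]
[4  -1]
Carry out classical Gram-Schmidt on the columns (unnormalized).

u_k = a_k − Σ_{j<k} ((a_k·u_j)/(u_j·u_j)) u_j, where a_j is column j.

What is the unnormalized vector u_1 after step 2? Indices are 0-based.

Step 1: u_0 = a_0 = (-3, -2, 4).
Step 2: u_1 = a_1 − (-12/29)·u_0 = (22/29, 5/29, 19/29).

u_1 = (22/29, 5/29, 19/29)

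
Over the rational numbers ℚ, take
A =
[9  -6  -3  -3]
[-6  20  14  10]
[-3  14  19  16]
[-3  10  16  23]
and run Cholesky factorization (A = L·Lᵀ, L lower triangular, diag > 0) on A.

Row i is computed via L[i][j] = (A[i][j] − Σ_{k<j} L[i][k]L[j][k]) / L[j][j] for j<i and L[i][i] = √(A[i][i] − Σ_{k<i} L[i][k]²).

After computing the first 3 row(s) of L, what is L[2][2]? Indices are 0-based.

Step 1: L[0][0] = √(9) = 3.
  L[1][0] = (-6) / L[0][0] = -2.
Step 2: L[1][1] = √(16) = 4.
  L[2][0] = (-3) / L[0][0] = -1.
  L[2][1] = (12) / L[1][1] = 3.
Step 3: L[2][2] = √(9) = 3.

L[2][2] = 3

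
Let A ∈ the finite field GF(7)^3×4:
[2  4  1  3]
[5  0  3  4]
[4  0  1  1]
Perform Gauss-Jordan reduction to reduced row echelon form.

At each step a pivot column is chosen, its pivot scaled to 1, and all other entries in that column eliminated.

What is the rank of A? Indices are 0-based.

pivot(0,0)=2: scale R0 → (1, 2, 4, 5)
  clear (1,0): R1 −= (5)R0 → (0, 4, 4, 0)
  clear (2,0): R2 −= (4)R0 → (0, 6, 6, 2)
pivot(1,1)=4: scale R1 → (0, 1, 1, 0)
  clear (0,1): R0 −= (2)R1 → (1, 0, 2, 5)
  clear (2,1): R2 −= (6)R1 → (0, 0, 0, 2)
col 2: no nonzero at/below row 2; advance.
pivot(2,3)=2: scale R2 → (0, 0, 0, 1)
  clear (0,3): R0 −= (5)R2 → (1, 0, 2, 0)

rank = 3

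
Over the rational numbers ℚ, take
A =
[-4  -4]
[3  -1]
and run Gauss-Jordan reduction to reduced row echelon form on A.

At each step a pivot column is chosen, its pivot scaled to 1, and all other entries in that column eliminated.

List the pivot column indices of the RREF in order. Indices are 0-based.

[1] R0 /= -4  ⇒  (1, 1)
     R1 -= 3·R0  ⇒  (0, -4)
[2] R1 /= -4  ⇒  (0, 1)
     R0 -= 1·R1  ⇒  (1, 0)

pivot columns: 0, 1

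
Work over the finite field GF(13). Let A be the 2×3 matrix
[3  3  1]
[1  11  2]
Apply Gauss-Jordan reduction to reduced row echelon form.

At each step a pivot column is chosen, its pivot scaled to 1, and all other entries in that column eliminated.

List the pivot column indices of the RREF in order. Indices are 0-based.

pivot columns: 0, 1

[1] R0 /= 3  ⇒  (1, 1, 9)
     R1 -= 1·R0  ⇒  (0, 10, 6)
[2] R1 /= 10  ⇒  (0, 1, 11)
     R0 -= 1·R1  ⇒  (1, 0, 11)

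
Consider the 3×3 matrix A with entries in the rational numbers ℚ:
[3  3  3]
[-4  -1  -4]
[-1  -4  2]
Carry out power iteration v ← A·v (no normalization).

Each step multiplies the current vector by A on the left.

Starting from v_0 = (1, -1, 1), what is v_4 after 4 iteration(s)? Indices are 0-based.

v_0 = (1, -1, 1).
v_1 = A·v_0 = (3, -7, 5).
v_2 = A·v_1 = (3, -25, 35).
v_3 = A·v_2 = (39, -127, 167).
v_4 = A·v_3 = (237, -697, 803).

v_4 = (237, -697, 803)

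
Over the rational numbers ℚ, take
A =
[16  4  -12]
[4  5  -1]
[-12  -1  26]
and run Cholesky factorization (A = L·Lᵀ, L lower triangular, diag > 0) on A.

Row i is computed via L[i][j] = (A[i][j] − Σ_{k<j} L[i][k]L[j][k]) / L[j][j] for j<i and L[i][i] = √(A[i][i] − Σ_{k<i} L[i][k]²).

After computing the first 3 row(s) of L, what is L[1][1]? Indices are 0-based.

Step 1: L[0][0] = √(16) = 4.
  L[1][0] = (4) / L[0][0] = 1.
Step 2: L[1][1] = √(4) = 2.
  L[2][0] = (-12) / L[0][0] = -3.
  L[2][1] = (2) / L[1][1] = 1.
Step 3: L[2][2] = √(16) = 4.

L[1][1] = 2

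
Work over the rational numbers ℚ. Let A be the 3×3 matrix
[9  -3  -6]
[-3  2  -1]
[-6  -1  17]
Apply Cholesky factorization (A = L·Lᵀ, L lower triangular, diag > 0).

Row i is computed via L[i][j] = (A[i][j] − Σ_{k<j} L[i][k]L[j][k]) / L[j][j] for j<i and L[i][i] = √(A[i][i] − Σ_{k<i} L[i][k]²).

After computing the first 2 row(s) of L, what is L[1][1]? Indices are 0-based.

L[1][1] = 1

Step 1: L[0][0] = √(9) = 3.
  L[1][0] = (-3) / L[0][0] = -1.
Step 2: L[1][1] = √(1) = 1.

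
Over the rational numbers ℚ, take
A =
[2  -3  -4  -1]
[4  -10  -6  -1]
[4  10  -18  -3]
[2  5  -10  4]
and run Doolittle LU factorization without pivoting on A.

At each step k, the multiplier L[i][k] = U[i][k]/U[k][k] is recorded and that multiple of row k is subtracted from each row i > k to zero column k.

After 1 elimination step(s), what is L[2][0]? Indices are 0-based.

k=0: U[0][0]=2
  eliminate (1,0): mult=2, new row 1: (0, -4, 2, 1); set L[1][0]=2
  eliminate (2,0): mult=2, new row 2: (0, 16, -10, -1); set L[2][0]=2
  eliminate (3,0): mult=1, new row 3: (0, 8, -6, 5); set L[3][0]=1

L[2][0] = 2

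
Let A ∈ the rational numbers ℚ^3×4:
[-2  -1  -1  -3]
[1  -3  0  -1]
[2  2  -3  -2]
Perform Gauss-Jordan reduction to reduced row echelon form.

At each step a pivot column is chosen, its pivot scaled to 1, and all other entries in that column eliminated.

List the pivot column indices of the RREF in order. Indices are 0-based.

pivot columns: 0, 1, 2

pivot(0,0)=-2: scale R0 → (1, 1/2, 1/2, 3/2)
  clear (1,0): R1 −= (1)R0 → (0, -7/2, -1/2, -5/2)
  clear (2,0): R2 −= (2)R0 → (0, 1, -4, -5)
pivot(1,1)=-7/2: scale R1 → (0, 1, 1/7, 5/7)
  clear (0,1): R0 −= (1/2)R1 → (1, 0, 3/7, 8/7)
  clear (2,1): R2 −= (1)R1 → (0, 0, -29/7, -40/7)
pivot(2,2)=-29/7: scale R2 → (0, 0, 1, 40/29)
  clear (0,2): R0 −= (3/7)R2 → (1, 0, 0, 16/29)
  clear (1,2): R1 −= (1/7)R2 → (0, 1, 0, 15/29)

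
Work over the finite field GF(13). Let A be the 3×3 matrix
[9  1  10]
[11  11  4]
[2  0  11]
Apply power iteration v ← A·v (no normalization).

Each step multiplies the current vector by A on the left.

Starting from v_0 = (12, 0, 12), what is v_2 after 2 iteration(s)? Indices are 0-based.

v_2 = (9, 3, 1)

v_0 = (12, 0, 12).
v_1 = A·v_0 = (7, 11, 0).
v_2 = A·v_1 = (9, 3, 1).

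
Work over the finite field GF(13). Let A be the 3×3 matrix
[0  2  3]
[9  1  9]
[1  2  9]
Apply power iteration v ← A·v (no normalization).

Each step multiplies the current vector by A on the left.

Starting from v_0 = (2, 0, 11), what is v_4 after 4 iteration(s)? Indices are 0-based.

v_0 = (2, 0, 11).
v_1 = A·v_0 = (7, 0, 10).
v_2 = A·v_1 = (4, 10, 6).
v_3 = A·v_2 = (12, 9, 0).
v_4 = A·v_3 = (5, 0, 4).

v_4 = (5, 0, 4)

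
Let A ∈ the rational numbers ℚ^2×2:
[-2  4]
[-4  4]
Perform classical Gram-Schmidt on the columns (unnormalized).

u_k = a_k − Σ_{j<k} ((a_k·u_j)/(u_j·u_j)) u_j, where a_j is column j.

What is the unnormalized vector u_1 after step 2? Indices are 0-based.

u_1 = (8/5, -4/5)

Step 1: u_0 = a_0 = (-2, -4).
Step 2: u_1 = a_1 − (-6/5)·u_0 = (8/5, -4/5).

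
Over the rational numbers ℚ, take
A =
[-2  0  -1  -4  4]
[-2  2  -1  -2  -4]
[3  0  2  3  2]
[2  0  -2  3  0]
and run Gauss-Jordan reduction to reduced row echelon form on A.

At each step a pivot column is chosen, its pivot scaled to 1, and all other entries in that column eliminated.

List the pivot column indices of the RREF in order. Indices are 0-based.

pivot columns: 0, 1, 2, 3

[1] R0 /= -2  ⇒  (1, 0, 1/2, 2, -2)
     R1 -= -2·R0  ⇒  (0, 2, 0, 2, -8)
     R2 -= 3·R0  ⇒  (0, 0, 1/2, -3, 8)
     R3 -= 2·R0  ⇒  (0, 0, -3, -1, 4)
[2] R1 /= 2  ⇒  (0, 1, 0, 1, -4)
[3] R2 /= 1/2  ⇒  (0, 0, 1, -6, 16)
     R0 -= 1/2·R2  ⇒  (1, 0, 0, 5, -10)
     R3 -= -3·R2  ⇒  (0, 0, 0, -19, 52)
[4] R3 /= -19  ⇒  (0, 0, 0, 1, -52/19)
     R0 -= 5·R3  ⇒  (1, 0, 0, 0, 70/19)
     R1 -= 1·R3  ⇒  (0, 1, 0, 0, -24/19)
     R2 -= -6·R3  ⇒  (0, 0, 1, 0, -8/19)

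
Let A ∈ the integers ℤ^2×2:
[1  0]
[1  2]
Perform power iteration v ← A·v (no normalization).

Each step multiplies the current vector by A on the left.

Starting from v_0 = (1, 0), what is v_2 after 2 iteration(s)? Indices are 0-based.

v_0 = (1, 0).
v_1 = A·v_0 = (1, 1).
v_2 = A·v_1 = (1, 3).

v_2 = (1, 3)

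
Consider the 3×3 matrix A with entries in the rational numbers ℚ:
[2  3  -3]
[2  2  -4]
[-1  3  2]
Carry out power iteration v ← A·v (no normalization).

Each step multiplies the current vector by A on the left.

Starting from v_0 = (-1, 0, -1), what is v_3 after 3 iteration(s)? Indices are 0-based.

v_0 = (-1, 0, -1).
v_1 = A·v_0 = (1, 2, -1).
v_2 = A·v_1 = (11, 10, 3).
v_3 = A·v_2 = (43, 30, 25).

v_3 = (43, 30, 25)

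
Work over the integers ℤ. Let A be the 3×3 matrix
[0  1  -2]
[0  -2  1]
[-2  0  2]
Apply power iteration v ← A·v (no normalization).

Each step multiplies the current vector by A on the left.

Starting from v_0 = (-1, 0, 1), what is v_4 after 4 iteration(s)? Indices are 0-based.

v_4 = (-68, 22, 120)

v_0 = (-1, 0, 1).
v_1 = A·v_0 = (-2, 1, 4).
v_2 = A·v_1 = (-7, 2, 12).
v_3 = A·v_2 = (-22, 8, 38).
v_4 = A·v_3 = (-68, 22, 120).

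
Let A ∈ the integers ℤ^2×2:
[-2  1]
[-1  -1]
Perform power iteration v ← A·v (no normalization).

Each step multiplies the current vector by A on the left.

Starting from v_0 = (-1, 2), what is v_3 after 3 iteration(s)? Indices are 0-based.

v_0 = (-1, 2).
v_1 = A·v_0 = (4, -1).
v_2 = A·v_1 = (-9, -3).
v_3 = A·v_2 = (15, 12).

v_3 = (15, 12)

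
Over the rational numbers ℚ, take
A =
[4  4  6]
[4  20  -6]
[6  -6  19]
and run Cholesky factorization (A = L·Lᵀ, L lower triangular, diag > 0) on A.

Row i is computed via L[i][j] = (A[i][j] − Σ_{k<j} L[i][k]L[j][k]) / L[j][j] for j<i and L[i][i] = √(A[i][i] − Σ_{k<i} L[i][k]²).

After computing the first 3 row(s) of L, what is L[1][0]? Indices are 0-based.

Step 1: L[0][0] = √(4) = 2.
  L[1][0] = (4) / L[0][0] = 2.
Step 2: L[1][1] = √(16) = 4.
  L[2][0] = (6) / L[0][0] = 3.
  L[2][1] = (-12) / L[1][1] = -3.
Step 3: L[2][2] = √(1) = 1.

L[1][0] = 2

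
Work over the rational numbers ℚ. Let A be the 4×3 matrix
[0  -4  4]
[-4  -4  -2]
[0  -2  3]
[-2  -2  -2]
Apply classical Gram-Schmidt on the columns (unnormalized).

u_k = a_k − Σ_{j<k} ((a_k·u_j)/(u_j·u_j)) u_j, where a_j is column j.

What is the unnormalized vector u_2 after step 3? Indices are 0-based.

u_2 = (-2/5, 2/5, 4/5, -4/5)

Step 1: u_0 = a_0 = (0, -4, 0, -2).
Step 2: u_1 = a_1 − (1)·u_0 = (-4, 0, -2, 0).
Step 3: u_2 = a_2 − (3/5)·u_0 − (-11/10)·u_1 = (-2/5, 2/5, 4/5, -4/5).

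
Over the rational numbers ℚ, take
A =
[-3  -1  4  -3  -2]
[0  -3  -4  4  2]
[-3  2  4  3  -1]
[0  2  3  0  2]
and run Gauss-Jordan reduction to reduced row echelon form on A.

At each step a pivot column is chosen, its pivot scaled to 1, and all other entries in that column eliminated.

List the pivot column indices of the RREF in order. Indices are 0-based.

pivot columns: 0, 1, 2, 3

step 1: normalize row 0 (÷-3) = (1, 1/3, -4/3, 1, 2/3)
  row 2: subtract -3×row0 = (0, 3, 0, 6, 1)
step 2: normalize row 1 (÷-3) = (0, 1, 4/3, -4/3, -2/3)
  row 0: subtract 1/3×row1 = (1, 0, -16/9, 13/9, 8/9)
  row 2: subtract 3×row1 = (0, 0, -4, 10, 3)
  row 3: subtract 2×row1 = (0, 0, 1/3, 8/3, 10/3)
step 3: normalize row 2 (÷-4) = (0, 0, 1, -5/2, -3/4)
  row 0: subtract -16/9×row2 = (1, 0, 0, -3, -4/9)
  row 1: subtract 4/3×row2 = (0, 1, 0, 2, 1/3)
  row 3: subtract 1/3×row2 = (0, 0, 0, 7/2, 43/12)
step 4: normalize row 3 (÷7/2) = (0, 0, 0, 1, 43/42)
  row 0: subtract -3×row3 = (1, 0, 0, 0, 331/126)
  row 1: subtract 2×row3 = (0, 1, 0, 0, -12/7)
  row 2: subtract -5/2×row3 = (0, 0, 1, 0, 38/21)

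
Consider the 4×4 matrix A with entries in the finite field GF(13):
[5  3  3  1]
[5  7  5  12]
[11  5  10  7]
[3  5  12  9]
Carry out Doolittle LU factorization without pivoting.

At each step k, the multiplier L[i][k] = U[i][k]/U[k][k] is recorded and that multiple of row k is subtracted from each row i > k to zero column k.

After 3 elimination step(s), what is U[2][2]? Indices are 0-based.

k=0: U[0][0]=5
  eliminate (1,0): mult=1, new row 1: (0, 4, 2, 11); set L[1][0]=1
  eliminate (2,0): mult=10, new row 2: (0, 1, 6, 10); set L[2][0]=10
  eliminate (3,0): mult=11, new row 3: (0, 11, 5, 11); set L[3][0]=11
k=1: U[1][1]=4
  eliminate (2,1): mult=10, new row 2: (0, 0, 12, 4); set L[2][1]=10
  eliminate (3,1): mult=6, new row 3: (0, 0, 6, 10); set L[3][1]=6
k=2: U[2][2]=12
  eliminate (3,2): mult=7, new row 3: (0, 0, 0, 8); set L[3][2]=7

U[2][2] = 12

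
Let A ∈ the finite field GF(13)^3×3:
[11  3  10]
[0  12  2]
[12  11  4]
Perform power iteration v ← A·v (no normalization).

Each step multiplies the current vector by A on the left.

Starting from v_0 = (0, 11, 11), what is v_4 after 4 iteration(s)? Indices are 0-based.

v_0 = (0, 11, 11).
v_1 = A·v_0 = (0, 11, 9).
v_2 = A·v_1 = (6, 7, 1).
v_3 = A·v_2 = (6, 8, 10).
v_4 = A·v_3 = (8, 12, 5).

v_4 = (8, 12, 5)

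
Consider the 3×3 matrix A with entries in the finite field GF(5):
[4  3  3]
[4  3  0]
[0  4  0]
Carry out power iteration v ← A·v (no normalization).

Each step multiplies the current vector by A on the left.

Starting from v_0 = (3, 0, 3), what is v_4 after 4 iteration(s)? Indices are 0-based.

v_0 = (3, 0, 3).
v_1 = A·v_0 = (1, 2, 0).
v_2 = A·v_1 = (0, 0, 3).
v_3 = A·v_2 = (4, 0, 0).
v_4 = A·v_3 = (1, 1, 0).

v_4 = (1, 1, 0)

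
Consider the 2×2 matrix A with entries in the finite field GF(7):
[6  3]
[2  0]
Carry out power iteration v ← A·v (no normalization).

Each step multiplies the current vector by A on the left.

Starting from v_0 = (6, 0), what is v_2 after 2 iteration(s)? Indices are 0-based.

v_0 = (6, 0).
v_1 = A·v_0 = (1, 5).
v_2 = A·v_1 = (0, 2).

v_2 = (0, 2)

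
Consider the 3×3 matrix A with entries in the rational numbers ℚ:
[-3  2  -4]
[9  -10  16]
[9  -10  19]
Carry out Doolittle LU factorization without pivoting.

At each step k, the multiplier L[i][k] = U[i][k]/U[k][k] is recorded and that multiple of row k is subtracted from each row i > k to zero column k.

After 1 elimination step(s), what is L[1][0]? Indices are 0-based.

k=0: U[0][0]=-3
  eliminate (1,0): mult=-3, new row 1: (0, -4, 4); set L[1][0]=-3
  eliminate (2,0): mult=-3, new row 2: (0, -4, 7); set L[2][0]=-3

L[1][0] = -3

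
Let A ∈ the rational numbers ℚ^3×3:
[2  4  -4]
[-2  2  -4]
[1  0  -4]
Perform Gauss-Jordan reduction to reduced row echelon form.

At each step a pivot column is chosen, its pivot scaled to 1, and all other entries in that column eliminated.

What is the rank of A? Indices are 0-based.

[1] R0 /= 2  ⇒  (1, 2, -2)
     R1 -= -2·R0  ⇒  (0, 6, -8)
     R2 -= 1·R0  ⇒  (0, -2, -2)
[2] R1 /= 6  ⇒  (0, 1, -4/3)
     R0 -= 2·R1  ⇒  (1, 0, 2/3)
     R2 -= -2·R1  ⇒  (0, 0, -14/3)
[3] R2 /= -14/3  ⇒  (0, 0, 1)
     R0 -= 2/3·R2  ⇒  (1, 0, 0)
     R1 -= -4/3·R2  ⇒  (0, 1, 0)

rank = 3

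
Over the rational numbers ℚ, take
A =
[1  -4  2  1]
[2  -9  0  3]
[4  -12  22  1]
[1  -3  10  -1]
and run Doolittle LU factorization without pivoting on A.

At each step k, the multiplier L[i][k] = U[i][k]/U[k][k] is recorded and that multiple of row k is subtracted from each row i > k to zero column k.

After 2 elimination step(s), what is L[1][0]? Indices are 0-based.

k=0: U[0][0]=1
  eliminate (1,0): mult=2, new row 1: (0, -1, -4, 1); set L[1][0]=2
  eliminate (2,0): mult=4, new row 2: (0, 4, 14, -3); set L[2][0]=4
  eliminate (3,0): mult=1, new row 3: (0, 1, 8, -2); set L[3][0]=1
k=1: U[1][1]=-1
  eliminate (2,1): mult=-4, new row 2: (0, 0, -2, 1); set L[2][1]=-4
  eliminate (3,1): mult=-1, new row 3: (0, 0, 4, -1); set L[3][1]=-1

L[1][0] = 2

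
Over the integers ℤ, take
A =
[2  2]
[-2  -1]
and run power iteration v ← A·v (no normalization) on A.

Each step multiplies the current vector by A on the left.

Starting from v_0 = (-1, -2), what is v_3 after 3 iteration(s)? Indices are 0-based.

v_3 = (8, 0)

v_0 = (-1, -2).
v_1 = A·v_0 = (-6, 4).
v_2 = A·v_1 = (-4, 8).
v_3 = A·v_2 = (8, 0).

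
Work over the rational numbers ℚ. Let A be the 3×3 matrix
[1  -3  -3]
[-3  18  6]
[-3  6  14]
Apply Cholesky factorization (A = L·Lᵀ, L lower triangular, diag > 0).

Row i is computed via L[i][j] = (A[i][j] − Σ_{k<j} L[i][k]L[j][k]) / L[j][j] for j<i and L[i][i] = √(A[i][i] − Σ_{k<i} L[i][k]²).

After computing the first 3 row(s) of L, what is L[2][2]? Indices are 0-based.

Step 1: L[0][0] = √(1) = 1.
  L[1][0] = (-3) / L[0][0] = -3.
Step 2: L[1][1] = √(9) = 3.
  L[2][0] = (-3) / L[0][0] = -3.
  L[2][1] = (-3) / L[1][1] = -1.
Step 3: L[2][2] = √(4) = 2.

L[2][2] = 2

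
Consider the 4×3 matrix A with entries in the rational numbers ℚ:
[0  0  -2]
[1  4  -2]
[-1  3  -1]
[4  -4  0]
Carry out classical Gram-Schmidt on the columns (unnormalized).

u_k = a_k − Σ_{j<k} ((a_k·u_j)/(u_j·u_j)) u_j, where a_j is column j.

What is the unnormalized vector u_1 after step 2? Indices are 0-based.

u_1 = (0, 29/6, 13/6, -2/3)

Step 1: u_0 = a_0 = (0, 1, -1, 4).
Step 2: u_1 = a_1 − (-5/6)·u_0 = (0, 29/6, 13/6, -2/3).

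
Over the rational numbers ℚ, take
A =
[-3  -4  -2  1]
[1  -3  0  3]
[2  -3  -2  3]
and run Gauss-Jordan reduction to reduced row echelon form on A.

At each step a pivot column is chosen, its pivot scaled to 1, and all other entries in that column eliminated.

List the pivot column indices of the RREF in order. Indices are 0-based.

step 1: normalize row 0 (÷-3) = (1, 4/3, 2/3, -1/3)
  row 1: subtract 1×row0 = (0, -13/3, -2/3, 10/3)
  row 2: subtract 2×row0 = (0, -17/3, -10/3, 11/3)
step 2: normalize row 1 (÷-13/3) = (0, 1, 2/13, -10/13)
  row 0: subtract 4/3×row1 = (1, 0, 6/13, 9/13)
  row 2: subtract -17/3×row1 = (0, 0, -32/13, -9/13)
step 3: normalize row 2 (÷-32/13) = (0, 0, 1, 9/32)
  row 0: subtract 6/13×row2 = (1, 0, 0, 9/16)
  row 1: subtract 2/13×row2 = (0, 1, 0, -13/16)

pivot columns: 0, 1, 2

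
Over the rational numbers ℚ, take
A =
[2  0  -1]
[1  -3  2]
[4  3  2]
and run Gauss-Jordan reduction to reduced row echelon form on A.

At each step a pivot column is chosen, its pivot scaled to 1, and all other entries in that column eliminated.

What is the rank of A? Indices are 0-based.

[1] R0 /= 2  ⇒  (1, 0, -1/2)
     R1 -= 1·R0  ⇒  (0, -3, 5/2)
     R2 -= 4·R0  ⇒  (0, 3, 4)
[2] R1 /= -3  ⇒  (0, 1, -5/6)
     R2 -= 3·R1  ⇒  (0, 0, 13/2)
[3] R2 /= 13/2  ⇒  (0, 0, 1)
     R0 -= -1/2·R2  ⇒  (1, 0, 0)
     R1 -= -5/6·R2  ⇒  (0, 1, 0)

rank = 3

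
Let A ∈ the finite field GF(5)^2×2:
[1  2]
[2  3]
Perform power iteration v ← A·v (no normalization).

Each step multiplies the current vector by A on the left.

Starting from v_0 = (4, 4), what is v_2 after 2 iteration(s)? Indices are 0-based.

v_2 = (2, 4)

v_0 = (4, 4).
v_1 = A·v_0 = (2, 0).
v_2 = A·v_1 = (2, 4).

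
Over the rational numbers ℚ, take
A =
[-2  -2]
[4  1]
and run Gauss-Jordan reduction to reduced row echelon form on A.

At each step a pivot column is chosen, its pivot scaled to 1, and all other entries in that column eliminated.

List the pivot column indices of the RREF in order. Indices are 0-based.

[1] R0 /= -2  ⇒  (1, 1)
     R1 -= 4·R0  ⇒  (0, -3)
[2] R1 /= -3  ⇒  (0, 1)
     R0 -= 1·R1  ⇒  (1, 0)

pivot columns: 0, 1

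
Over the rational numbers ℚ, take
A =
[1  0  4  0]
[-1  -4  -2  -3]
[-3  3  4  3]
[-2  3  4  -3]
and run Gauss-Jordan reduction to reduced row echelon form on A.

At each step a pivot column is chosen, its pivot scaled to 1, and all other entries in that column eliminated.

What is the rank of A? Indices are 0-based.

rank = 4

pivot(0,0)=1: scale R0 → (1, 0, 4, 0)
  clear (1,0): R1 −= (-1)R0 → (0, -4, 2, -3)
  clear (2,0): R2 −= (-3)R0 → (0, 3, 16, 3)
  clear (3,0): R3 −= (-2)R0 → (0, 3, 12, -3)
pivot(1,1)=-4: scale R1 → (0, 1, -1/2, 3/4)
  clear (2,1): R2 −= (3)R1 → (0, 0, 35/2, 3/4)
  clear (3,1): R3 −= (3)R1 → (0, 0, 27/2, -21/4)
pivot(2,2)=35/2: scale R2 → (0, 0, 1, 3/70)
  clear (0,2): R0 −= (4)R2 → (1, 0, 0, -6/35)
  clear (1,2): R1 −= (-1/2)R2 → (0, 1, 0, 27/35)
  clear (3,2): R3 −= (27/2)R2 → (0, 0, 0, -204/35)
pivot(3,3)=-204/35: scale R3 → (0, 0, 0, 1)
  clear (0,3): R0 −= (-6/35)R3 → (1, 0, 0, 0)
  clear (1,3): R1 −= (27/35)R3 → (0, 1, 0, 0)
  clear (2,3): R2 −= (3/70)R3 → (0, 0, 1, 0)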